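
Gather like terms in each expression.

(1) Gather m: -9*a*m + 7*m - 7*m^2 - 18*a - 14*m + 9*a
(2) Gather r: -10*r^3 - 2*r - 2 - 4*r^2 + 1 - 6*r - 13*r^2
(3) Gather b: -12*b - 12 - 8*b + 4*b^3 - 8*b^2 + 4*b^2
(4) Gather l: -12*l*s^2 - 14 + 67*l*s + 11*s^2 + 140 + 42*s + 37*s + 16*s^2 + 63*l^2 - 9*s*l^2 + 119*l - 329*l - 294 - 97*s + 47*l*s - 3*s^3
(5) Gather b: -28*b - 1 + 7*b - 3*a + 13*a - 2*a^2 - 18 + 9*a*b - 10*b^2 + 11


(1) = -9*a - 7*m^2 + m*(-9*a - 7)
(2) = -10*r^3 - 17*r^2 - 8*r - 1
(3) = 4*b^3 - 4*b^2 - 20*b - 12
(4) = l^2*(63 - 9*s) + l*(-12*s^2 + 114*s - 210) - 3*s^3 + 27*s^2 - 18*s - 168
(5) = -2*a^2 + 10*a - 10*b^2 + b*(9*a - 21) - 8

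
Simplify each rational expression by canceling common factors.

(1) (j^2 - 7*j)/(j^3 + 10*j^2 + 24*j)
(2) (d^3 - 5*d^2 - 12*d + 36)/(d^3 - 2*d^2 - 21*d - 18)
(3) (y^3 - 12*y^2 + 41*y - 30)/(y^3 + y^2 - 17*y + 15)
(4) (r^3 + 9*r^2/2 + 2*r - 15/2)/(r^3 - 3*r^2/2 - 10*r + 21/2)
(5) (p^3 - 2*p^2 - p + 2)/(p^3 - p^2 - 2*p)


(1) = (j - 7)/(j^2 + 10*j + 24)
(2) = (d - 2)/(d + 1)
(3) = (y^2 - 11*y + 30)/(y^2 + 2*y - 15)
(4) = (2*r + 5)/(2*r - 7)
(5) = (p - 1)/p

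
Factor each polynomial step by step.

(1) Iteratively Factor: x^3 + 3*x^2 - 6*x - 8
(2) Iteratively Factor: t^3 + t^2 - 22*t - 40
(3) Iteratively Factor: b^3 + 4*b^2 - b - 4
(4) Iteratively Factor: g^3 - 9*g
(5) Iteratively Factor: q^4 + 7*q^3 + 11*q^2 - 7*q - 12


(1) = (x + 4)*(x^2 - x - 2) = (x - 2)*(x + 4)*(x + 1)
(2) = (t - 5)*(t^2 + 6*t + 8) = (t - 5)*(t + 4)*(t + 2)
(3) = (b - 1)*(b^2 + 5*b + 4) = (b - 1)*(b + 4)*(b + 1)
(4) = (g)*(g^2 - 9) = g*(g + 3)*(g - 3)
(5) = (q + 3)*(q^3 + 4*q^2 - q - 4) = (q - 1)*(q + 3)*(q^2 + 5*q + 4) = (q - 1)*(q + 3)*(q + 4)*(q + 1)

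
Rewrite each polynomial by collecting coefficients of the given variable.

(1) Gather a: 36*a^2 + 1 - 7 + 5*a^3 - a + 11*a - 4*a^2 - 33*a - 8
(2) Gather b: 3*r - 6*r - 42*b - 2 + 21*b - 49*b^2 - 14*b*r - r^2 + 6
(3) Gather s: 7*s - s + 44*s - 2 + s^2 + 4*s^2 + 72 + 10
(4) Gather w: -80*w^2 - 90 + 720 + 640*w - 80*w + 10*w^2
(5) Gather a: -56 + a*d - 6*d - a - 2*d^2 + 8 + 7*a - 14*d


(1) = 5*a^3 + 32*a^2 - 23*a - 14
(2) = -49*b^2 + b*(-14*r - 21) - r^2 - 3*r + 4
(3) = 5*s^2 + 50*s + 80
(4) = -70*w^2 + 560*w + 630
(5) = a*(d + 6) - 2*d^2 - 20*d - 48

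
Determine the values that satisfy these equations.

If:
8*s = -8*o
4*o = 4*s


Then:
o = 0
s = 0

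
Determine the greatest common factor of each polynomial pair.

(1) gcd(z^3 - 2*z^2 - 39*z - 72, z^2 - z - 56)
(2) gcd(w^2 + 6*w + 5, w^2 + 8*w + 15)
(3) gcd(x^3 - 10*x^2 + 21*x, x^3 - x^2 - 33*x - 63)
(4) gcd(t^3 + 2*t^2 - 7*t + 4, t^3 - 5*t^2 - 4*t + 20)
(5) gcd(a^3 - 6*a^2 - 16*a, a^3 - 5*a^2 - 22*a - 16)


(1) = z - 8
(2) = w + 5
(3) = x - 7
(4) = gcd((t - 1)^2*(t + 4), (t - 5)*(t - 2)*(t + 2)) = 1
(5) = gcd(a*(a - 8)*(a + 2), (a - 8)*(a + 1)*(a + 2)) = a^2 - 6*a - 16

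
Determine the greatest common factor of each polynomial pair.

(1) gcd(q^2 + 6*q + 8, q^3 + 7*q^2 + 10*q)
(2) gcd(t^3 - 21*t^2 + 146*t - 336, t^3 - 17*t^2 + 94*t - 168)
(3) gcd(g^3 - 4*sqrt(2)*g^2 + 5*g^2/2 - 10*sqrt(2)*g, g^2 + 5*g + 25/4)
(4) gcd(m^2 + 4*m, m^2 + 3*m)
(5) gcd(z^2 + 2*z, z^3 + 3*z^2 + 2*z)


(1) = gcd((q + 2)*(q + 4), q*(q + 2)*(q + 5)) = q + 2
(2) = gcd((t - 8)*(t - 7)*(t - 6), (t - 7)*(t - 6)*(t - 4)) = t^2 - 13*t + 42
(3) = gcd(g*(g + 5/2)*(g - 4*sqrt(2)), (g + 5/2)^2) = g + 5/2
(4) = gcd(m*(m + 4), m*(m + 3)) = m
(5) = gcd(z*(z + 2), z*(z + 1)*(z + 2)) = z^2 + 2*z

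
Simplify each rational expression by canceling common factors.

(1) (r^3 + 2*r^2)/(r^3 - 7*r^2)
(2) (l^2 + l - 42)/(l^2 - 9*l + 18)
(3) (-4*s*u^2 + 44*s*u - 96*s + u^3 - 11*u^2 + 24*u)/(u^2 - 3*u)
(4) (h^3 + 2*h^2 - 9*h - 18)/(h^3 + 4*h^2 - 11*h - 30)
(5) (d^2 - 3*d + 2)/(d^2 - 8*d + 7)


(1) = (r + 2)/(r - 7)
(2) = (l + 7)/(l - 3)
(3) = (-4*s*u + 32*s + u^2 - 8*u)/u
(4) = (h + 3)/(h + 5)
(5) = (d - 2)/(d - 7)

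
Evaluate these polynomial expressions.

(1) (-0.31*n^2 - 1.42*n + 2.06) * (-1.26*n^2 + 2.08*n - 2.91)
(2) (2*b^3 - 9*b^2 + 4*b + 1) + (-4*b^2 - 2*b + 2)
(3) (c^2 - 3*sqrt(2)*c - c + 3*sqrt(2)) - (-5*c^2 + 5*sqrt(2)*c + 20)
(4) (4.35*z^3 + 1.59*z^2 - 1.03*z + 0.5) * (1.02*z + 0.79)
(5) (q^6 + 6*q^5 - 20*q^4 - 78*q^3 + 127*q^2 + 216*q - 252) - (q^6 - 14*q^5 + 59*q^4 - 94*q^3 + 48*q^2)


(1) = 0.3906*n^4 + 1.1444*n^3 - 4.6471*n^2 + 8.417*n - 5.9946
(2) = 2*b^3 - 13*b^2 + 2*b + 3
(3) = 6*c^2 - 8*sqrt(2)*c - c - 20 + 3*sqrt(2)
(4) = 4.437*z^4 + 5.0583*z^3 + 0.2055*z^2 - 0.3037*z + 0.395
(5) = 20*q^5 - 79*q^4 + 16*q^3 + 79*q^2 + 216*q - 252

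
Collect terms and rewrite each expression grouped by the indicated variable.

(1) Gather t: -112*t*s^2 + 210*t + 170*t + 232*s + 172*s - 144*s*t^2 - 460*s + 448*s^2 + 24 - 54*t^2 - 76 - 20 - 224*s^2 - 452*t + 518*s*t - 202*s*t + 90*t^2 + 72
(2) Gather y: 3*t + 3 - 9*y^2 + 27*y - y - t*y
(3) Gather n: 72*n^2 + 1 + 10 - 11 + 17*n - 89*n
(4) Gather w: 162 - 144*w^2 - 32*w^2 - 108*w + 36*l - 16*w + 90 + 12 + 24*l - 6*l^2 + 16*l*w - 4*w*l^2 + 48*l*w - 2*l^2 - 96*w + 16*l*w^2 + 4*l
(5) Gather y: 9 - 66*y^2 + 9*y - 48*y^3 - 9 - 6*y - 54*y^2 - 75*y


(1) = 224*s^2 - 56*s + t^2*(36 - 144*s) + t*(-112*s^2 + 316*s - 72)
(2) = 3*t - 9*y^2 + y*(26 - t) + 3
(3) = 72*n^2 - 72*n
(4) = -8*l^2 + 64*l + w^2*(16*l - 176) + w*(-4*l^2 + 64*l - 220) + 264
(5) = -48*y^3 - 120*y^2 - 72*y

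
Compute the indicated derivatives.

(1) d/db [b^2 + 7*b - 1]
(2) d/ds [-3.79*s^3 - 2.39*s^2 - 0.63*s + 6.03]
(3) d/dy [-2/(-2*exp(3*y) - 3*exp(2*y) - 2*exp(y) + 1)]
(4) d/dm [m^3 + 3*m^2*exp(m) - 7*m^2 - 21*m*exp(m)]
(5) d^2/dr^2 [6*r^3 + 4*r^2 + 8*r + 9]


(1) = 2*b + 7
(2) = -11.37*s^2 - 4.78*s - 0.63
(3) = (-12*exp(2*y) - 12*exp(y) - 4)*exp(y)/(2*exp(3*y) + 3*exp(2*y) + 2*exp(y) - 1)^2
(4) = 3*m^2*exp(m) + 3*m^2 - 15*m*exp(m) - 14*m - 21*exp(m)
(5) = 36*r + 8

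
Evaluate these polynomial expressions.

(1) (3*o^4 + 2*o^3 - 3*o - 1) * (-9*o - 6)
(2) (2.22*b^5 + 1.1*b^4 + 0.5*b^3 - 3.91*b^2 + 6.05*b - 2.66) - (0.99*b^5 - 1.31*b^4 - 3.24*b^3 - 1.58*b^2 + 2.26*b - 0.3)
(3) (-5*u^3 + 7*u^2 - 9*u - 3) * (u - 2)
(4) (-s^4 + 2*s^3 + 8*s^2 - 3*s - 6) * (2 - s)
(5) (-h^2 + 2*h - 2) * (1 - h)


(1) = -27*o^5 - 36*o^4 - 12*o^3 + 27*o^2 + 27*o + 6
(2) = 1.23*b^5 + 2.41*b^4 + 3.74*b^3 - 2.33*b^2 + 3.79*b - 2.36
(3) = -5*u^4 + 17*u^3 - 23*u^2 + 15*u + 6
(4) = s^5 - 4*s^4 - 4*s^3 + 19*s^2 - 12
(5) = h^3 - 3*h^2 + 4*h - 2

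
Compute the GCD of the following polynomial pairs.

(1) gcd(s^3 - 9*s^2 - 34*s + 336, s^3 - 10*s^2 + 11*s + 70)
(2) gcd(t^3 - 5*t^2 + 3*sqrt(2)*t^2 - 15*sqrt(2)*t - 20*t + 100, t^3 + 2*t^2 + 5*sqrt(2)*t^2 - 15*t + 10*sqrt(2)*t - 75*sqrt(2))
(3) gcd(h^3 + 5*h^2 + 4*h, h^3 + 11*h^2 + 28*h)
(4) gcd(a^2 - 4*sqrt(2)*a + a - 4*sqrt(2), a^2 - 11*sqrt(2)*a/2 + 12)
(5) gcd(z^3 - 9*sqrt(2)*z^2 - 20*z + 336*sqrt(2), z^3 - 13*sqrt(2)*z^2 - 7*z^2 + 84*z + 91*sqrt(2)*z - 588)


(1) = s - 7
(2) = t + 5*sqrt(2)
(3) = gcd(h*(h + 1)*(h + 4), h*(h + 4)*(h + 7)) = h^2 + 4*h
(4) = a - 4*sqrt(2)
(5) = z^2 - 13*sqrt(2)*z + 84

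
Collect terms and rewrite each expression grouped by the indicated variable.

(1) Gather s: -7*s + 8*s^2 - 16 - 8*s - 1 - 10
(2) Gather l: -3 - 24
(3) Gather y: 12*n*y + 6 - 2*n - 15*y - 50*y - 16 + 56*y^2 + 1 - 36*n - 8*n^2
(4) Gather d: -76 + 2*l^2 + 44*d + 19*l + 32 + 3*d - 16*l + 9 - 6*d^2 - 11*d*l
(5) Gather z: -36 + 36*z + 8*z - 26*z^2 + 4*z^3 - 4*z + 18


(1) = 8*s^2 - 15*s - 27
(2) = -27
(3) = -8*n^2 - 38*n + 56*y^2 + y*(12*n - 65) - 9
(4) = -6*d^2 + d*(47 - 11*l) + 2*l^2 + 3*l - 35
(5) = 4*z^3 - 26*z^2 + 40*z - 18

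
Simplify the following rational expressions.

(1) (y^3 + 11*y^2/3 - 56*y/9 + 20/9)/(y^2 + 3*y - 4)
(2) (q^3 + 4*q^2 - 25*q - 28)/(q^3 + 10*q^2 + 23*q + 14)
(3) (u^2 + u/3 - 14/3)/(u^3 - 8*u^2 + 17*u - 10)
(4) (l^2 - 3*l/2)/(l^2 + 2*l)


(1) = (9*y^3 + 33*y^2 - 56*y + 20)/(9*y^2 + 27*y - 36)
(2) = (q - 4)/(q + 2)
(3) = (3*u + 7)/(3*u^2 - 18*u + 15)
(4) = (2*l - 3)/(2*l + 4)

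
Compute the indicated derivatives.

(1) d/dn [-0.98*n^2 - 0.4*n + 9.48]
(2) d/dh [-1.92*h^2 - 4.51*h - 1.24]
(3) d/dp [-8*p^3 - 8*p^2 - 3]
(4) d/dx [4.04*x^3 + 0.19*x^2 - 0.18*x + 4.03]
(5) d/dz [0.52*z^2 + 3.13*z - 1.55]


(1) = -1.96*n - 0.4
(2) = -3.84*h - 4.51
(3) = 8*p*(-3*p - 2)
(4) = 12.12*x^2 + 0.38*x - 0.18
(5) = 1.04*z + 3.13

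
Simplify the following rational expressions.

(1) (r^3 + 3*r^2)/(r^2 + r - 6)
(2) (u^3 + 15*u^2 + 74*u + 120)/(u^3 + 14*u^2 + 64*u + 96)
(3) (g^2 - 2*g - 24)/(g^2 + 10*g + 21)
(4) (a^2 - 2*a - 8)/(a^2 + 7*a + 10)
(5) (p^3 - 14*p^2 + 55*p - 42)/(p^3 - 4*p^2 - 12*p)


(1) = r^2/(r - 2)
(2) = (u + 5)/(u + 4)
(3) = (g^2 - 2*g - 24)/(g^2 + 10*g + 21)
(4) = (a - 4)/(a + 5)
(5) = (p^2 - 8*p + 7)/(p^2 + 2*p)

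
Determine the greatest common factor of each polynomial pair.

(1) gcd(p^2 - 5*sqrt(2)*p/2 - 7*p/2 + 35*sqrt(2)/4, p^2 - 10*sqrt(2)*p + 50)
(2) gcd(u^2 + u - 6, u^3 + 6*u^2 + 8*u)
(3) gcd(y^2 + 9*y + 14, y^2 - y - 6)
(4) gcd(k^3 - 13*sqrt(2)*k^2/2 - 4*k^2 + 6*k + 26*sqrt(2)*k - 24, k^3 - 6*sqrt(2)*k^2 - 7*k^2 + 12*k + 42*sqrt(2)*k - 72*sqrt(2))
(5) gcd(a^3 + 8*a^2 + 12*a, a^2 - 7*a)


(1) = 1
(2) = gcd((u - 2)*(u + 3), u*(u + 2)*(u + 4)) = 1
(3) = y + 2
(4) = gcd((k - 4)*(k - 6*sqrt(2))*(k - sqrt(2)/2), (k - 4)*(k - 3)*(k - 6*sqrt(2))) = k^2 + k*(-6*sqrt(2) - 4) + 24*sqrt(2)
(5) = gcd(a*(a + 2)*(a + 6), a*(a - 7)) = a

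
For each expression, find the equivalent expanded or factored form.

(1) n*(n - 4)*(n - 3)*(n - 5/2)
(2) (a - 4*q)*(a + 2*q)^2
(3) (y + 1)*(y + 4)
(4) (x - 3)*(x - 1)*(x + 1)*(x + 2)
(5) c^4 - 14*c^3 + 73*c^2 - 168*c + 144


(1) = n^4 - 19*n^3/2 + 59*n^2/2 - 30*n
(2) = a^3 - 12*a*q^2 - 16*q^3
(3) = y^2 + 5*y + 4
(4) = x^4 - x^3 - 7*x^2 + x + 6
(5) = (c - 4)^2*(c - 3)^2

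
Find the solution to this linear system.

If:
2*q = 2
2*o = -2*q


Then:
o = -1
q = 1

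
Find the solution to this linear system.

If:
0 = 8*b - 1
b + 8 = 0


Then:
No Solution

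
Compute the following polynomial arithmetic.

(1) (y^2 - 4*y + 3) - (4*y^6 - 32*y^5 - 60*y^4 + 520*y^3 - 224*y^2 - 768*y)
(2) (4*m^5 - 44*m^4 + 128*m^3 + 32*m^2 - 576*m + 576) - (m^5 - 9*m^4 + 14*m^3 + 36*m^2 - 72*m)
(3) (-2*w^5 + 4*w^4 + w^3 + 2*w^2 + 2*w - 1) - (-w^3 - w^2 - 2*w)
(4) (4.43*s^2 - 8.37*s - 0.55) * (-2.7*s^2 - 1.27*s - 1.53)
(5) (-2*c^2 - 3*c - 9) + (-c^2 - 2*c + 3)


(1) = -4*y^6 + 32*y^5 + 60*y^4 - 520*y^3 + 225*y^2 + 764*y + 3
(2) = 3*m^5 - 35*m^4 + 114*m^3 - 4*m^2 - 504*m + 576
(3) = -2*w^5 + 4*w^4 + 2*w^3 + 3*w^2 + 4*w - 1
(4) = -11.961*s^4 + 16.9729*s^3 + 5.337*s^2 + 13.5046*s + 0.8415
(5) = -3*c^2 - 5*c - 6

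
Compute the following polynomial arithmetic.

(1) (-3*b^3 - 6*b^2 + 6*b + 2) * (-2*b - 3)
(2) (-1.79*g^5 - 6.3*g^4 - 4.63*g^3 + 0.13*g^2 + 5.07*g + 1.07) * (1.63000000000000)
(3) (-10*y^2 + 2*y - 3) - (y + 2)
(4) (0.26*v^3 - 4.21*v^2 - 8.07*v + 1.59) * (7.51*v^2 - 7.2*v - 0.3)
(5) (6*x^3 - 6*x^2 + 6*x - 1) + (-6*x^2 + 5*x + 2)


(1) = 6*b^4 + 21*b^3 + 6*b^2 - 22*b - 6
(2) = -2.9177*g^5 - 10.269*g^4 - 7.5469*g^3 + 0.2119*g^2 + 8.2641*g + 1.7441
(3) = -10*y^2 + y - 5
(4) = 1.9526*v^5 - 33.4891*v^4 - 30.3717*v^3 + 71.3079*v^2 - 9.027*v - 0.477
(5) = 6*x^3 - 12*x^2 + 11*x + 1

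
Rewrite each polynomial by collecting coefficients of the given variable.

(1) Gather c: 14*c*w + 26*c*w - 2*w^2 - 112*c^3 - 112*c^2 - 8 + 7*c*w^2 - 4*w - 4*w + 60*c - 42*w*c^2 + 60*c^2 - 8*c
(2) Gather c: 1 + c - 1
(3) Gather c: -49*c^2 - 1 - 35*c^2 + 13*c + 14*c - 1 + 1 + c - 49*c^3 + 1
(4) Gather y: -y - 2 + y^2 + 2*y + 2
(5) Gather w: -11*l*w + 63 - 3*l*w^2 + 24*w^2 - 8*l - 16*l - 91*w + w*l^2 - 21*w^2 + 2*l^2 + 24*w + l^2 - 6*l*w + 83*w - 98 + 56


(1) = -112*c^3 + c^2*(-42*w - 52) + c*(7*w^2 + 40*w + 52) - 2*w^2 - 8*w - 8
(2) = c
(3) = -49*c^3 - 84*c^2 + 28*c
(4) = y^2 + y
(5) = 3*l^2 - 24*l + w^2*(3 - 3*l) + w*(l^2 - 17*l + 16) + 21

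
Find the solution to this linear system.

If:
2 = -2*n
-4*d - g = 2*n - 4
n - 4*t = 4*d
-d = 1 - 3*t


Then:
d = -7/16
g = 31/4
n = -1
t = 3/16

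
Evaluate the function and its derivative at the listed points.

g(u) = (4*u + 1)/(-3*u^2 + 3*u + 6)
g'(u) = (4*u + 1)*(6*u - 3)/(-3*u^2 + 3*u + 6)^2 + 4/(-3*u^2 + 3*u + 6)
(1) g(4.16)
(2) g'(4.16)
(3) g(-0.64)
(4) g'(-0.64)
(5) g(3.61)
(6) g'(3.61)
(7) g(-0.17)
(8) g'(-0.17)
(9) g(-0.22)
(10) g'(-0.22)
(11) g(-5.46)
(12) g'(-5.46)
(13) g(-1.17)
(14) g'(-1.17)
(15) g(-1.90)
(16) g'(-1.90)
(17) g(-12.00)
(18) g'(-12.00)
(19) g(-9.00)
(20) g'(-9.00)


(1) = -0.53
(2) = 0.23
(3) = -0.55
(4) = 2.72
(5) = -0.69
(6) = 0.40
(7) = 0.06
(8) = 0.70
(9) = 0.02
(10) = 0.75
(11) = 0.21
(12) = 0.03
(13) = 2.28
(14) = 11.63
(15) = 0.63
(16) = 0.48
(17) = 0.10
(18) = 0.01
(19) = 0.13
(20) = 0.01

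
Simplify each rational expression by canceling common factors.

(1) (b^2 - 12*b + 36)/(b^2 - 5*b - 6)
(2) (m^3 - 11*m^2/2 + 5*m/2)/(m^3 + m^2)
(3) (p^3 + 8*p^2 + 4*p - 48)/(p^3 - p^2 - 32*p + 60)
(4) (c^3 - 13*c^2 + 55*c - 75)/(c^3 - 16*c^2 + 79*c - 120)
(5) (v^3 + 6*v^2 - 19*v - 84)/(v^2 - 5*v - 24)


(1) = (b - 6)/(b + 1)
(2) = (2*m^2 - 11*m + 5)/(2*m^2 + 2*m)
(3) = (p + 4)/(p - 5)
(4) = (c - 5)/(c - 8)
(5) = (v^2 + 3*v - 28)/(v - 8)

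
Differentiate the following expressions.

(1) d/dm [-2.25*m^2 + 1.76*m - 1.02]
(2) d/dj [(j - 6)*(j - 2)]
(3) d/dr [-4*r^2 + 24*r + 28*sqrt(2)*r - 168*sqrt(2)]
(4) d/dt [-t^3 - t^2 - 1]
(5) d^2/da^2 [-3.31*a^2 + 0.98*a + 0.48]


(1) = 1.76 - 4.5*m
(2) = 2*j - 8
(3) = -8*r + 24 + 28*sqrt(2)
(4) = t*(-3*t - 2)
(5) = -6.62000000000000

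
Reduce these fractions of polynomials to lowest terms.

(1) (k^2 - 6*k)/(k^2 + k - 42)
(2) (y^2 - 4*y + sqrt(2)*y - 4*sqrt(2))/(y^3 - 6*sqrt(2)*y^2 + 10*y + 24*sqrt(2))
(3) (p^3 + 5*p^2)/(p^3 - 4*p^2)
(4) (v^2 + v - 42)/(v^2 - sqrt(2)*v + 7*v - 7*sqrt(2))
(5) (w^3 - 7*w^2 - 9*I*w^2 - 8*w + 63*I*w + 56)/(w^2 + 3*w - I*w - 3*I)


(1) = k/(k + 7)
(2) = (y - 4)/(y^2 - 7*sqrt(2)*y + 24)
(3) = (p + 5)/(p - 4)
(4) = (v - 6)/(v - sqrt(2))
(5) = (w^2 + w*(-7 - 8*I) + 56*I)/(w + 3)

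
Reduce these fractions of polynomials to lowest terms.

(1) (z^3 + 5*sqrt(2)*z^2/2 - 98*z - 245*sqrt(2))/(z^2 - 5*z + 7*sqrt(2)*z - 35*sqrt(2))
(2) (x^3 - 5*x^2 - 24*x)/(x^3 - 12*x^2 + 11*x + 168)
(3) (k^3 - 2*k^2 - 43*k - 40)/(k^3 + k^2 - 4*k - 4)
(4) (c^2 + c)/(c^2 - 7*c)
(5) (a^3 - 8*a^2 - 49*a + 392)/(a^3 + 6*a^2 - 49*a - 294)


(1) = (2*z^2 - 9*sqrt(2)*z - 70)/(2*z - 10)
(2) = x/(x - 7)
(3) = (k^2 - 3*k - 40)/(k^2 - 4)
(4) = (c + 1)/(c - 7)
(5) = (a - 8)/(a + 6)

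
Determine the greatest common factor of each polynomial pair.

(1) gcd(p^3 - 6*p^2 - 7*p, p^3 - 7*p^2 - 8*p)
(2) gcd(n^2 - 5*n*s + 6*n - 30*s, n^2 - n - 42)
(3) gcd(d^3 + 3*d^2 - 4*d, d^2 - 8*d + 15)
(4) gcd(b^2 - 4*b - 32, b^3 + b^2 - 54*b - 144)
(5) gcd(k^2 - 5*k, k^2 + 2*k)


(1) = p^2 + p
(2) = gcd((n + 6)*(n - 5*s), (n - 7)*(n + 6)) = n + 6
(3) = gcd(d*(d - 1)*(d + 4), (d - 5)*(d - 3)) = 1
(4) = b - 8
(5) = k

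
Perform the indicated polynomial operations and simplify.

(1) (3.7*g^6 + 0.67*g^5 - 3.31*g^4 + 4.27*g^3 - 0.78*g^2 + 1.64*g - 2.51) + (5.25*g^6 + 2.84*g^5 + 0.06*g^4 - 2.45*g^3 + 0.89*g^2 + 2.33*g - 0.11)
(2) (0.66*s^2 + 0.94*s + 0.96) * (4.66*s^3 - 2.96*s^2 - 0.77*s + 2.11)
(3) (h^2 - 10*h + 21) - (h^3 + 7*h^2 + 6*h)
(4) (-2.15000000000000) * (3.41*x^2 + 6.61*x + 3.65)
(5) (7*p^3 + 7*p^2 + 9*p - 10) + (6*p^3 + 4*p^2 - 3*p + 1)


(1) = 8.95*g^6 + 3.51*g^5 - 3.25*g^4 + 1.82*g^3 + 0.11*g^2 + 3.97*g - 2.62
(2) = 3.0756*s^5 + 2.4268*s^4 + 1.183*s^3 - 2.1728*s^2 + 1.2442*s + 2.0256
(3) = -h^3 - 6*h^2 - 16*h + 21
(4) = -7.3315*x^2 - 14.2115*x - 7.8475
(5) = 13*p^3 + 11*p^2 + 6*p - 9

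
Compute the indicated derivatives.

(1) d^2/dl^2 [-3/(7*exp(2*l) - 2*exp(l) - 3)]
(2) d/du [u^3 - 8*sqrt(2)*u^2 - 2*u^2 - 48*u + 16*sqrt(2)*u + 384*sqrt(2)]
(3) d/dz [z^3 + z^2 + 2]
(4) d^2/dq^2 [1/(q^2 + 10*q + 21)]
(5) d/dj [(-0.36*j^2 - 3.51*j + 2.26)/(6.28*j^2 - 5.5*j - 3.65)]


(1) = 6*(4*(7*exp(l) - 1)^2*exp(l) + (14*exp(l) - 1)*(-7*exp(2*l) + 2*exp(l) + 3))*exp(l)/(-7*exp(2*l) + 2*exp(l) + 3)^3
(2) = 3*u^2 - 16*sqrt(2)*u - 4*u - 48 + 16*sqrt(2)
(3) = z*(3*z + 2)
(4) = 2*(-q^2 - 10*q + 4*(q + 5)^2 - 21)/(q^2 + 10*q + 21)^3
(5) = (24.0228*j^2 - 25.7576*j + 25.2415)/(39.4384*j^4 - 69.08*j^3 - 15.594*j^2 + 40.15*j + 13.3225)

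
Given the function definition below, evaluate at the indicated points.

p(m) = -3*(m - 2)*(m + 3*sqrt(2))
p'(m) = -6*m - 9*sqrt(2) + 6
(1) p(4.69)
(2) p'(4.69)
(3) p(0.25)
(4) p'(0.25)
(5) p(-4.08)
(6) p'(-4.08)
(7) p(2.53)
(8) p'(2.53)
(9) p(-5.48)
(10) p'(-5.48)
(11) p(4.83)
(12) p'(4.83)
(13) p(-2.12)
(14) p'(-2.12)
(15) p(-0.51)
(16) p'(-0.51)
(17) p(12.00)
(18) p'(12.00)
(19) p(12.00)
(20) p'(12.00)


(1) = -72.09
(2) = -34.87
(3) = 23.59
(4) = -8.23
(5) = 2.97
(6) = 17.75
(7) = -10.77
(8) = -21.91
(9) = -27.77
(10) = 26.15
(11) = -77.03
(12) = -35.71
(13) = 26.24
(14) = 5.99
(15) = 28.11
(16) = -3.67
(17) = -487.28
(18) = -78.73
(19) = -487.28
(20) = -78.73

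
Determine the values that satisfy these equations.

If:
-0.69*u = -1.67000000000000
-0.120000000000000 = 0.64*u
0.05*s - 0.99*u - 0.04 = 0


Then:
No Solution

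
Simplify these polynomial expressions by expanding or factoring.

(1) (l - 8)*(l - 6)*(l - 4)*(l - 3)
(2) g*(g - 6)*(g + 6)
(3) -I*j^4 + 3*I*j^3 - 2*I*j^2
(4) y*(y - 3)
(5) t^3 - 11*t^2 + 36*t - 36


(1) = l^4 - 21*l^3 + 158*l^2 - 504*l + 576
(2) = g^3 - 36*g
(3) = j^2*(j - 2)*(-I*j + I)
(4) = y^2 - 3*y
(5) = (t - 6)*(t - 3)*(t - 2)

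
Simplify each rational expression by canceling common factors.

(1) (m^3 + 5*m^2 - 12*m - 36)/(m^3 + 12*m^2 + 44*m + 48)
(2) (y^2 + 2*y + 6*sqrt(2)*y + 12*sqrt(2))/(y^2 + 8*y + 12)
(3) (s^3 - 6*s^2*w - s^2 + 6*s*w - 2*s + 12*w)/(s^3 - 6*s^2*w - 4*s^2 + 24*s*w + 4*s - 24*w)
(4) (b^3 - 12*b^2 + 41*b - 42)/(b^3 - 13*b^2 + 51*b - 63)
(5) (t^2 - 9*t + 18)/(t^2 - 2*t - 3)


(1) = (m - 3)/(m + 4)
(2) = (y + 6*sqrt(2))/(y + 6)
(3) = (s + 1)/(s - 2)
(4) = (b - 2)/(b - 3)
(5) = (t - 6)/(t + 1)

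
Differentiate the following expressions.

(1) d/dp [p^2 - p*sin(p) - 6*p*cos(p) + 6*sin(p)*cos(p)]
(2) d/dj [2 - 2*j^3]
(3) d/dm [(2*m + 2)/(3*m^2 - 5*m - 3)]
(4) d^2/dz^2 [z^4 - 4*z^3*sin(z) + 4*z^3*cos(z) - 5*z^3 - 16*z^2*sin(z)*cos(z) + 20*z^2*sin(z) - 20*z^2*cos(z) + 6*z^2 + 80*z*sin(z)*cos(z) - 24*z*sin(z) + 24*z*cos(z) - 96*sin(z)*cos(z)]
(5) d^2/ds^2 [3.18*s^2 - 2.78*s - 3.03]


(1) = 6*p*sin(p) - p*cos(p) + 2*p - sin(p) - 6*cos(p) + 6*cos(2*p)
(2) = -6*j^2
(3) = 2*(-3*m^2 - 6*m + 2)/(9*m^4 - 30*m^3 + 7*m^2 + 30*m + 9)
(4) = -4*sqrt(2)*z^3*cos(z + pi/4) - 44*z^2*sin(z) + 32*z^2*sin(2*z) - 4*z^2*cos(z) + 12*z^2 - 160*z*sin(2*z) + 80*sqrt(2)*z*sin(z + pi/4) - 64*z*cos(2*z) - 30*z - 8*sin(z) + 176*sin(2*z) - 88*cos(z) + 160*cos(2*z) + 12
(5) = 6.36000000000000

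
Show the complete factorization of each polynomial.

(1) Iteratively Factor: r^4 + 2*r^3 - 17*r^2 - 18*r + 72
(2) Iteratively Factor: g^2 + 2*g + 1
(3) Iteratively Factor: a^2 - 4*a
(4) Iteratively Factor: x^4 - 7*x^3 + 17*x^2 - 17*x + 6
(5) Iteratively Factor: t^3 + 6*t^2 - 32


(1) = (r + 4)*(r^3 - 2*r^2 - 9*r + 18) = (r + 3)*(r + 4)*(r^2 - 5*r + 6) = (r - 2)*(r + 3)*(r + 4)*(r - 3)
(2) = (g + 1)*(g + 1)
(3) = (a - 4)*(a)
(4) = (x - 1)*(x^3 - 6*x^2 + 11*x - 6) = (x - 2)*(x - 1)*(x^2 - 4*x + 3) = (x - 2)*(x - 1)^2*(x - 3)
(5) = (t - 2)*(t^2 + 8*t + 16) = (t - 2)*(t + 4)*(t + 4)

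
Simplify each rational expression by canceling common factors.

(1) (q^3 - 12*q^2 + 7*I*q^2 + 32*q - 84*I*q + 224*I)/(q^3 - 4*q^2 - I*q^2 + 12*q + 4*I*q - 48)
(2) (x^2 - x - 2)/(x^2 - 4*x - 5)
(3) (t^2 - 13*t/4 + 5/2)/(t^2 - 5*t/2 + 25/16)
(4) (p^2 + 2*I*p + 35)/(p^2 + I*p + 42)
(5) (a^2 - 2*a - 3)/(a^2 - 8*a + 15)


(1) = (q^2 + q*(-8 + 7*I) - 56*I)/(q^2 - I*q + 12)
(2) = (x - 2)/(x - 5)
(3) = (4*t - 8)/(4*t - 5)
(4) = (p - 5*I)/(p - 6*I)
(5) = (a + 1)/(a - 5)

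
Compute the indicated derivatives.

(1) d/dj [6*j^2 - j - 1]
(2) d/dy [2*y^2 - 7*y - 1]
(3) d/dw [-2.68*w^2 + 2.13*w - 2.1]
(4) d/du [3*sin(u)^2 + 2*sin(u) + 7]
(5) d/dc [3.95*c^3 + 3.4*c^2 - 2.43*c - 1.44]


(1) = 12*j - 1
(2) = 4*y - 7
(3) = 2.13 - 5.36*w
(4) = 2*(3*sin(u) + 1)*cos(u)
(5) = 11.85*c^2 + 6.8*c - 2.43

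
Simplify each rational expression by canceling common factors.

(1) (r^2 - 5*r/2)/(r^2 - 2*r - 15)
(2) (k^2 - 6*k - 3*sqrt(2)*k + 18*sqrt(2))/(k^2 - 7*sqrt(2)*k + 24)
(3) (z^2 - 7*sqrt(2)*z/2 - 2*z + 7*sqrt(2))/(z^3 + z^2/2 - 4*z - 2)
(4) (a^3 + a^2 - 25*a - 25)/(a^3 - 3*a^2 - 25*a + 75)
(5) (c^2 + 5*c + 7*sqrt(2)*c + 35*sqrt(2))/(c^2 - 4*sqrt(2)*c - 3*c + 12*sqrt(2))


(1) = (2*r^2 - 5*r)/(2*r^2 - 4*r - 30)
(2) = (k - 6)/(k - 4*sqrt(2))
(3) = (4*z - 14*sqrt(2))/(4*z^2 + 10*z + 4)
(4) = (a + 1)/(a - 3)
(5) = (c^2 + c*(5 + 7*sqrt(2)) + 35*sqrt(2))/(c^2 + c*(-4*sqrt(2) - 3) + 12*sqrt(2))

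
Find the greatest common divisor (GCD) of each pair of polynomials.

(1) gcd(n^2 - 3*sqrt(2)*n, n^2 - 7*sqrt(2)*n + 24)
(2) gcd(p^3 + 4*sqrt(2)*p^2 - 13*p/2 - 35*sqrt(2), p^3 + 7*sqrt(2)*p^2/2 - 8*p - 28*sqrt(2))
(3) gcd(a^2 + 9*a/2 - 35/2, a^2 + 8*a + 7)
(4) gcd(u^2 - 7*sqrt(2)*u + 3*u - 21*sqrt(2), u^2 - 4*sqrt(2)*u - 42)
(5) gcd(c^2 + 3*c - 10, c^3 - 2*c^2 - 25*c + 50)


(1) = gcd(n*(n - 3*sqrt(2)), (n - 4*sqrt(2))*(n - 3*sqrt(2))) = n - 3*sqrt(2)
(2) = gcd((p - 2*sqrt(2))*(p + 5*sqrt(2)/2)*(p + 7*sqrt(2)/2), (p - 2*sqrt(2))*(p + 2*sqrt(2))*(p + 7*sqrt(2)/2)) = p^2 + 3*sqrt(2)*p/2 - 14
(3) = gcd((a - 5/2)*(a + 7), (a + 1)*(a + 7)) = a + 7
(4) = u - 7*sqrt(2)
(5) = gcd((c - 2)*(c + 5), (c - 5)*(c - 2)*(c + 5)) = c^2 + 3*c - 10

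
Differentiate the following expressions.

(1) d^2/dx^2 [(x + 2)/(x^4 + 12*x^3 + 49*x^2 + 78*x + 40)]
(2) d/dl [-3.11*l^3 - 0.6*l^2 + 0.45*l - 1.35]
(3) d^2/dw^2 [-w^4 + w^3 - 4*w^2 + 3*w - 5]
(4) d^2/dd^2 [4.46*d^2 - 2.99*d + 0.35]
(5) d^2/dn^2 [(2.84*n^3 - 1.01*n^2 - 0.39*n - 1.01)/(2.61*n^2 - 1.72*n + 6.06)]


(1) = 2*(6*x^4 + 80*x^3 + 387*x^2 + 810*x + 641)/(x^9 + 30*x^8 + 387*x^7 + 2800*x^6 + 12423*x^5 + 34710*x^4 + 60389*x^3 + 62460*x^2 + 34800*x + 8000)
(2) = -9.33*l^2 - 1.2*l + 0.45
(3) = -12*w^2 + 6*w - 8
(4) = 8.92000000000000
(5) = (-87.416198*n^3 - 123.044058*n^2 + 689.98554*n - 56.338204)/(17.779581*n^6 - 35.150436*n^5 + 147.00825*n^4 - 168.31576*n^3 + 341.3295*n^2 - 189.493776*n + 222.545016)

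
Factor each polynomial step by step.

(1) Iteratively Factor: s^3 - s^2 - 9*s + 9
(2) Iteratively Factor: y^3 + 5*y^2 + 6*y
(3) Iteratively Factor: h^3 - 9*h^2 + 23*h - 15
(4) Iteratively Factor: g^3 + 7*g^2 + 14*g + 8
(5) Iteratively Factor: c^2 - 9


(1) = (s - 1)*(s^2 - 9) = (s - 3)*(s - 1)*(s + 3)
(2) = (y)*(y^2 + 5*y + 6) = y*(y + 2)*(y + 3)
(3) = (h - 5)*(h^2 - 4*h + 3) = (h - 5)*(h - 1)*(h - 3)
(4) = (g + 1)*(g^2 + 6*g + 8) = (g + 1)*(g + 2)*(g + 4)
(5) = (c + 3)*(c - 3)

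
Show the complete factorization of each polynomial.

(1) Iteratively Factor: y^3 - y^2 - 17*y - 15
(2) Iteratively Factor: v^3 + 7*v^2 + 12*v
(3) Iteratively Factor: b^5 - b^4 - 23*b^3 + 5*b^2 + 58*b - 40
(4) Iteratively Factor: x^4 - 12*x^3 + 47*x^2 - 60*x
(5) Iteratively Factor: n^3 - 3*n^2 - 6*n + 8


(1) = (y - 5)*(y^2 + 4*y + 3) = (y - 5)*(y + 3)*(y + 1)
(2) = (v)*(v^2 + 7*v + 12) = v*(v + 3)*(v + 4)
(3) = (b - 1)*(b^4 - 23*b^2 - 18*b + 40) = (b - 1)^2*(b^3 + b^2 - 22*b - 40) = (b - 1)^2*(b + 4)*(b^2 - 3*b - 10) = (b - 5)*(b - 1)^2*(b + 4)*(b + 2)
(4) = (x - 5)*(x^3 - 7*x^2 + 12*x) = x*(x - 5)*(x^2 - 7*x + 12) = x*(x - 5)*(x - 4)*(x - 3)
(5) = (n - 4)*(n^2 + n - 2) = (n - 4)*(n + 2)*(n - 1)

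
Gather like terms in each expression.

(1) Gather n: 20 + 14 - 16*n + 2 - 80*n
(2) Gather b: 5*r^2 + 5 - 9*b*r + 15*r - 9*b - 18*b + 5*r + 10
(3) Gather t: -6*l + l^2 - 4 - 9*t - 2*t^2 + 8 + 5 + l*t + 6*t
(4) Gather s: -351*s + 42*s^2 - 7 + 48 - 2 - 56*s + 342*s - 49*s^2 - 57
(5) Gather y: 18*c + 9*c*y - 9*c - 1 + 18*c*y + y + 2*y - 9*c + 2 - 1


(1) = 36 - 96*n
(2) = b*(-9*r - 27) + 5*r^2 + 20*r + 15
(3) = l^2 - 6*l - 2*t^2 + t*(l - 3) + 9
(4) = -7*s^2 - 65*s - 18
(5) = y*(27*c + 3)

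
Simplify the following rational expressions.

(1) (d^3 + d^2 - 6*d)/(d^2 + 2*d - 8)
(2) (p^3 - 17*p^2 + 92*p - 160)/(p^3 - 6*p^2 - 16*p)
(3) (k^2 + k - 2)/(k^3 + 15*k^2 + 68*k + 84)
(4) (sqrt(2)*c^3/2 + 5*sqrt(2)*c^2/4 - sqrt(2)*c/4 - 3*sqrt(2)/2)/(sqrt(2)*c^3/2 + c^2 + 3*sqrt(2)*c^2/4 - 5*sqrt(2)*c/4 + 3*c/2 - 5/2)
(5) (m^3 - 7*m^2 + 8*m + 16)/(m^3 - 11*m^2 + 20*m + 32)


(1) = (d^2 + 3*d)/(d + 4)
(2) = (p^2 - 9*p + 20)/(p^2 + 2*p)
(3) = (k - 1)/(k^2 + 13*k + 42)
(4) = (8*sqrt(2)*c^2 + 28*sqrt(2)*c + 24*sqrt(2))/(8*sqrt(2)*c^2 + c*(16 + 20*sqrt(2)) + 40)
(5) = (m - 4)/(m - 8)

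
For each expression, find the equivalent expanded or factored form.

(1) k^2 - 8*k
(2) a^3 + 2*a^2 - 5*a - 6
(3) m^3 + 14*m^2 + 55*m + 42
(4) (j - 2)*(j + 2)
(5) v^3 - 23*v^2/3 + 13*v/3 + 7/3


(1) = k*(k - 8)
(2) = (a - 2)*(a + 1)*(a + 3)
(3) = (m + 1)*(m + 6)*(m + 7)
(4) = j^2 - 4
(5) = (v - 7)*(v - 1)*(v + 1/3)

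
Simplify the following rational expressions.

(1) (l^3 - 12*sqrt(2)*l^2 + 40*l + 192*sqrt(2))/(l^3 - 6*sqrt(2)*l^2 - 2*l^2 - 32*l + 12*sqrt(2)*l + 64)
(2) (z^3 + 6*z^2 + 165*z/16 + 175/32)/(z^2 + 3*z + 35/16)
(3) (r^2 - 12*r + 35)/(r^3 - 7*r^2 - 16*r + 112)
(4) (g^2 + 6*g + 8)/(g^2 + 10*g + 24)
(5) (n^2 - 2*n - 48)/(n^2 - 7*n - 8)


(1) = (l - 6*sqrt(2))/(l - 2)
(2) = (8*z^2 + 38*z + 35)/(8*z + 14)
(3) = (r - 5)/(r^2 - 16)
(4) = (g + 2)/(g + 6)
(5) = (n + 6)/(n + 1)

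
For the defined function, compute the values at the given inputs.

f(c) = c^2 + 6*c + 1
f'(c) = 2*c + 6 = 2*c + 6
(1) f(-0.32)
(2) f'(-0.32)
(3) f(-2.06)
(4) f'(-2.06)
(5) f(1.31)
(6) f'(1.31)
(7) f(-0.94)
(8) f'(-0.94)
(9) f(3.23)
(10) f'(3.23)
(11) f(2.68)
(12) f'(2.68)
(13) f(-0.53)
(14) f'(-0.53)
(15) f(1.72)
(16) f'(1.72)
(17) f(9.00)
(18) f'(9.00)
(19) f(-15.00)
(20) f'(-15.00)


(1) = -0.82
(2) = 5.36
(3) = -7.12
(4) = 1.88
(5) = 10.58
(6) = 8.62
(7) = -3.76
(8) = 4.12
(9) = 30.81
(10) = 12.46
(11) = 24.26
(12) = 11.36
(13) = -1.90
(14) = 4.94
(15) = 14.28
(16) = 9.44
(17) = 136.00
(18) = 24.00
(19) = 136.00
(20) = -24.00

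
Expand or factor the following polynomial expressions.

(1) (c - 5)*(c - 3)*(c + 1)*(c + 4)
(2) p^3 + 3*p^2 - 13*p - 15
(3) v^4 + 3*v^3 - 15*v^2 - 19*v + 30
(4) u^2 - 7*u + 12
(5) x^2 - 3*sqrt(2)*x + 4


(1) = c^4 - 3*c^3 - 21*c^2 + 43*c + 60
(2) = (p - 3)*(p + 1)*(p + 5)
(3) = (v - 3)*(v - 1)*(v + 2)*(v + 5)
(4) = (u - 4)*(u - 3)
(5) = (x - 2*sqrt(2))*(x - sqrt(2))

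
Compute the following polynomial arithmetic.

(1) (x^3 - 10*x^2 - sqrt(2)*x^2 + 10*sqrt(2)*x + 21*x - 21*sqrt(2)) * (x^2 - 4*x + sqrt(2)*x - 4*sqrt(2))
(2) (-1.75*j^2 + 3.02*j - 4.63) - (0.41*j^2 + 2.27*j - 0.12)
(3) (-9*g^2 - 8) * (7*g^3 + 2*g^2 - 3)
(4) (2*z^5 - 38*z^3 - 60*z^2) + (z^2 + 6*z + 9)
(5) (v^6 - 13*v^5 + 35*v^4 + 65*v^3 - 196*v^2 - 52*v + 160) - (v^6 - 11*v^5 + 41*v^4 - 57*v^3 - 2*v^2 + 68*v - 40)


(1) = x^5 - 14*x^4 + 59*x^3 - 56*x^2 - 122*x + 168
(2) = -2.16*j^2 + 0.75*j - 4.51
(3) = -63*g^5 - 18*g^4 - 56*g^3 + 11*g^2 + 24
(4) = 2*z^5 - 38*z^3 - 59*z^2 + 6*z + 9
(5) = -2*v^5 - 6*v^4 + 122*v^3 - 194*v^2 - 120*v + 200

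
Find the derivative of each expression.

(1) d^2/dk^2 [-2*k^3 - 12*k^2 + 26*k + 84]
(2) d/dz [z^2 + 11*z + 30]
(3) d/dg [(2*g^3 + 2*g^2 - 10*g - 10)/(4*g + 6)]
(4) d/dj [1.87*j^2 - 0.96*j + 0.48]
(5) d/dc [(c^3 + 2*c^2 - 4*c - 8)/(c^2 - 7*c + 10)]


(1) = -12*k - 24
(2) = 2*z + 11
(3) = (4*g^3 + 11*g^2 + 6*g - 5)/(4*g^2 + 12*g + 9)
(4) = 3.74*j - 0.96
(5) = (c^2 - 10*c - 24)/(c^2 - 10*c + 25)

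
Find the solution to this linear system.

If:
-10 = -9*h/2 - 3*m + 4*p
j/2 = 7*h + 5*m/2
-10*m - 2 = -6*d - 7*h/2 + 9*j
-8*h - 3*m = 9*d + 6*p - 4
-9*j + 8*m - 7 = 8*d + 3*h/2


Then:
d = 94377/51286
h = -15812/25643
j = -24203/25643
m = 39433/25643
p = -209285/102572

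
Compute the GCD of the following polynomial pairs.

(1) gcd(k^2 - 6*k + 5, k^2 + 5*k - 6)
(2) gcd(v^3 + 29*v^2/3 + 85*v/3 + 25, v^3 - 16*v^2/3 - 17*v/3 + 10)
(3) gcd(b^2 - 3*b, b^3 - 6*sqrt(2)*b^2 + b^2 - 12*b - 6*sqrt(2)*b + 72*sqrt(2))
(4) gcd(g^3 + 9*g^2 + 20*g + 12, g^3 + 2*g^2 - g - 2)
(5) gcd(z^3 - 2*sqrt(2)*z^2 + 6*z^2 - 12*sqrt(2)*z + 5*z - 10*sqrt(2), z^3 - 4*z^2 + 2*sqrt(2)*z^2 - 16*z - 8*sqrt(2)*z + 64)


(1) = k - 1
(2) = gcd((v + 5/3)*(v + 3)*(v + 5), (v - 6)*(v - 1)*(v + 5/3)) = v + 5/3
(3) = gcd(b*(b - 3), (b - 3)*(b + 4)*(b - 6*sqrt(2))) = b - 3
(4) = gcd((g + 1)*(g + 2)*(g + 6), (g - 1)*(g + 1)*(g + 2)) = g^2 + 3*g + 2
(5) = gcd((z + 1)*(z + 5)*(z - 2*sqrt(2)), (z - 4)*(z - 2*sqrt(2))*(z + 4*sqrt(2))) = z - 2*sqrt(2)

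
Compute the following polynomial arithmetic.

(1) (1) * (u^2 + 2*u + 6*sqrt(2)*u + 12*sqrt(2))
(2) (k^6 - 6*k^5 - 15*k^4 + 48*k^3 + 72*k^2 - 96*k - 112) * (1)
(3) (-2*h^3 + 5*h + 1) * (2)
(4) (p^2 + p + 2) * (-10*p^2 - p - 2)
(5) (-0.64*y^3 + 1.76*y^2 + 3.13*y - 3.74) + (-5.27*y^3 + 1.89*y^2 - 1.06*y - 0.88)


(1) = u^2 + 2*u + 6*sqrt(2)*u + 12*sqrt(2)
(2) = k^6 - 6*k^5 - 15*k^4 + 48*k^3 + 72*k^2 - 96*k - 112
(3) = -4*h^3 + 10*h + 2
(4) = -10*p^4 - 11*p^3 - 23*p^2 - 4*p - 4
(5) = -5.91*y^3 + 3.65*y^2 + 2.07*y - 4.62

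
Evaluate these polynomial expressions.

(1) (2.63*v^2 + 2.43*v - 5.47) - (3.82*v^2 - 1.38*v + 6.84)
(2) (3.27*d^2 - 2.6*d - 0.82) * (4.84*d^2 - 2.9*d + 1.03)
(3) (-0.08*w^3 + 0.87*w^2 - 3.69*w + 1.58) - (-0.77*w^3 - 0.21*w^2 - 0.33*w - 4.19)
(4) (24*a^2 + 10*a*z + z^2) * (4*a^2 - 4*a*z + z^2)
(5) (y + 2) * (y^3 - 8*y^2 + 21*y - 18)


(1) = -1.19*v^2 + 3.81*v - 12.31
(2) = 15.8268*d^4 - 22.067*d^3 + 6.9393*d^2 - 0.3*d - 0.8446
(3) = 0.69*w^3 + 1.08*w^2 - 3.36*w + 5.77
(4) = 96*a^4 - 56*a^3*z - 12*a^2*z^2 + 6*a*z^3 + z^4
(5) = y^4 - 6*y^3 + 5*y^2 + 24*y - 36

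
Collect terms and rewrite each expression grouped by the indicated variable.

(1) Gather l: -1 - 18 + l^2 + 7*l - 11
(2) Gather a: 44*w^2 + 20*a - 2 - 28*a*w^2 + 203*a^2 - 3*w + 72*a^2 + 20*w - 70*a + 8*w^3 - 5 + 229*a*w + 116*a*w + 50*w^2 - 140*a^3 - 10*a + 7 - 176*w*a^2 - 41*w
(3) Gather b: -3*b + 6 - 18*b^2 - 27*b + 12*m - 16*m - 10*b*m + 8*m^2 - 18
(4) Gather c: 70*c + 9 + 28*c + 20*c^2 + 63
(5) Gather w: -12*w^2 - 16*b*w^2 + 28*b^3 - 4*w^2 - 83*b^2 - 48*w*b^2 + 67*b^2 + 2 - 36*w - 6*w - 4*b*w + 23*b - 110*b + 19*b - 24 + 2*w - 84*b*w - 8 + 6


(1) = l^2 + 7*l - 30
(2) = -140*a^3 + a^2*(275 - 176*w) + a*(-28*w^2 + 345*w - 60) + 8*w^3 + 94*w^2 - 24*w
(3) = -18*b^2 + b*(-10*m - 30) + 8*m^2 - 4*m - 12
(4) = 20*c^2 + 98*c + 72
(5) = 28*b^3 - 16*b^2 - 68*b + w^2*(-16*b - 16) + w*(-48*b^2 - 88*b - 40) - 24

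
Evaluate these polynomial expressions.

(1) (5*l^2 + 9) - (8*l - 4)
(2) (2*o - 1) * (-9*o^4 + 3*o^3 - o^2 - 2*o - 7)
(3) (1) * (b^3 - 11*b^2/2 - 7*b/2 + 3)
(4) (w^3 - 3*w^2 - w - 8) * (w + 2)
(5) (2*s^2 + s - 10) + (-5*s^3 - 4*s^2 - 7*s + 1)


(1) = 5*l^2 - 8*l + 13
(2) = -18*o^5 + 15*o^4 - 5*o^3 - 3*o^2 - 12*o + 7
(3) = b^3 - 11*b^2/2 - 7*b/2 + 3
(4) = w^4 - w^3 - 7*w^2 - 10*w - 16
(5) = -5*s^3 - 2*s^2 - 6*s - 9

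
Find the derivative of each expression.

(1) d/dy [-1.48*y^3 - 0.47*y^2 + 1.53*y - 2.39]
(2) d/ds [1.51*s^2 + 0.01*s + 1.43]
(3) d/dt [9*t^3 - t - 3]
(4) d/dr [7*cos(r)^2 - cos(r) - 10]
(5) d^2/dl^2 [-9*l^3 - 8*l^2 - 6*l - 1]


(1) = -4.44*y^2 - 0.94*y + 1.53
(2) = 3.02*s + 0.01
(3) = 27*t^2 - 1
(4) = (1 - 14*cos(r))*sin(r)
(5) = -54*l - 16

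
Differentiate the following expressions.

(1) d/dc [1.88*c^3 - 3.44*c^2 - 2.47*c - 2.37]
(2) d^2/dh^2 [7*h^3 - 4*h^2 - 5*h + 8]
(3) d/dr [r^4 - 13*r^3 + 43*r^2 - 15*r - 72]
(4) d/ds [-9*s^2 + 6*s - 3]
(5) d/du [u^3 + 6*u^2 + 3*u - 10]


(1) = 5.64*c^2 - 6.88*c - 2.47
(2) = 42*h - 8
(3) = 4*r^3 - 39*r^2 + 86*r - 15
(4) = 6 - 18*s
(5) = 3*u^2 + 12*u + 3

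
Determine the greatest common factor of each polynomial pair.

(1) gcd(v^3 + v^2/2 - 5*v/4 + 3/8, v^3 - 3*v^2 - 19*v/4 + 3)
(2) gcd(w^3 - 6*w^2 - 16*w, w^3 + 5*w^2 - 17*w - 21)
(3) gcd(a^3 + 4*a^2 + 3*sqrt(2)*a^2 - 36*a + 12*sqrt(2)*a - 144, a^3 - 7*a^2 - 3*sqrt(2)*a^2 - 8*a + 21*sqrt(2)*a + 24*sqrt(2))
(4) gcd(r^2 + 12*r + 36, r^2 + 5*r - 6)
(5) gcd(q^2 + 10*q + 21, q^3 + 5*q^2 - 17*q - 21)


(1) = v^2 + v - 3/4
(2) = 1
(3) = a - 3*sqrt(2)
(4) = gcd((r + 6)^2, (r - 1)*(r + 6)) = r + 6
(5) = q + 7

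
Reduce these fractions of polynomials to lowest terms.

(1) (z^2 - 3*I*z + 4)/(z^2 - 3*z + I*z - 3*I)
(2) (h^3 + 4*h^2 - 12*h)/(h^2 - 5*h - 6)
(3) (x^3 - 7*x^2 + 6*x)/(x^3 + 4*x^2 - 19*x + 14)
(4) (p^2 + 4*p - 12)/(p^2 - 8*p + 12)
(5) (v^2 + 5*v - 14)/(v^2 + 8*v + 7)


(1) = (z - 4*I)/(z - 3)
(2) = (h^3 + 4*h^2 - 12*h)/(h^2 - 5*h - 6)
(3) = (x^2 - 6*x)/(x^2 + 5*x - 14)
(4) = (p + 6)/(p - 6)
(5) = (v - 2)/(v + 1)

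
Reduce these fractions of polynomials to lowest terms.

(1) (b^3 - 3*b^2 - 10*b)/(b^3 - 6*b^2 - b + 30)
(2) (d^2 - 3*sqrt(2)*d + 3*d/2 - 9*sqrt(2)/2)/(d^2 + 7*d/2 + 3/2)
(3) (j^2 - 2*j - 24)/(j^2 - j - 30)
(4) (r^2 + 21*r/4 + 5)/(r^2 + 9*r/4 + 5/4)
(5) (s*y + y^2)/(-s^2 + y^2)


(1) = b/(b - 3)
(2) = (4*d^2 + d*(6 - 12*sqrt(2)) - 18*sqrt(2))/(4*d^2 + 14*d + 6)
(3) = (j + 4)/(j + 5)
(4) = (r + 4)/(r + 1)
(5) = y/(-s + y)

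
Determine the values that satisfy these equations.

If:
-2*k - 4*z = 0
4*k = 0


Then:
k = 0
z = 0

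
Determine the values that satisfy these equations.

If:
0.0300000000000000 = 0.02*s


Then:
s = 1.50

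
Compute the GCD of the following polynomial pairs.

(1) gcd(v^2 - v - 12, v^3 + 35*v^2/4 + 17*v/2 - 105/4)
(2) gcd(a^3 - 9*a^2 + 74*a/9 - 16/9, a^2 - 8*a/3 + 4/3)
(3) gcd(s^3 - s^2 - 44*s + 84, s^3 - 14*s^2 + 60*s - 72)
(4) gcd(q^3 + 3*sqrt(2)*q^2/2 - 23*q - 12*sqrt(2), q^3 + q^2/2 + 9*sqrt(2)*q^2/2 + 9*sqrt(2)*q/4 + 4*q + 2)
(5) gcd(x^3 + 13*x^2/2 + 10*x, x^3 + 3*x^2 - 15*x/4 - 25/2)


(1) = v + 3
(2) = a - 2/3
(3) = s^2 - 8*s + 12
(4) = gcd((q - 3*sqrt(2))*(q + sqrt(2)/2)*(q + 4*sqrt(2)), (q + 1/2)*(q + sqrt(2)/2)*(q + 4*sqrt(2))) = q^2 + 9*sqrt(2)*q/2 + 4
(5) = gcd(x*(x + 5/2)*(x + 4), (x - 2)*(x + 5/2)^2) = x + 5/2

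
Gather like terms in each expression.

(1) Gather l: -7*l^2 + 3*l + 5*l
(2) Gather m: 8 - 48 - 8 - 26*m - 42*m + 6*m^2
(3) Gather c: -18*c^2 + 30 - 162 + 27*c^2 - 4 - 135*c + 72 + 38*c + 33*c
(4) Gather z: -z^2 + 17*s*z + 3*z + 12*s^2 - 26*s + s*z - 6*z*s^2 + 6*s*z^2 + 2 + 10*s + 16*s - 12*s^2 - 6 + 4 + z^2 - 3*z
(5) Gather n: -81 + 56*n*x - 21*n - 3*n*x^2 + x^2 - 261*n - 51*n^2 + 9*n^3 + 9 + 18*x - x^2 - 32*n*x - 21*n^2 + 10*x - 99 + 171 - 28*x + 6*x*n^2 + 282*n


(1) = -7*l^2 + 8*l
(2) = 6*m^2 - 68*m - 48
(3) = 9*c^2 - 64*c - 64
(4) = 6*s*z^2 + z*(-6*s^2 + 18*s)
(5) = 9*n^3 + n^2*(6*x - 72) + n*(-3*x^2 + 24*x)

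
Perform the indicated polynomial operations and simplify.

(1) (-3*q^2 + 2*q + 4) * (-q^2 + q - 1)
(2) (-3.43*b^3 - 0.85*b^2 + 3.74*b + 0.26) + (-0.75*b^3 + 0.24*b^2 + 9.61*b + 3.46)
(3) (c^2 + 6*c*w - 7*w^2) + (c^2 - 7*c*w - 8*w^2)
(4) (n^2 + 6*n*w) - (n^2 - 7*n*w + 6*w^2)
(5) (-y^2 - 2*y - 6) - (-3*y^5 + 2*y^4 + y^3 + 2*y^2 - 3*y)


(1) = 3*q^4 - 5*q^3 + q^2 + 2*q - 4
(2) = -4.18*b^3 - 0.61*b^2 + 13.35*b + 3.72
(3) = 2*c^2 - c*w - 15*w^2
(4) = 13*n*w - 6*w^2
(5) = 3*y^5 - 2*y^4 - y^3 - 3*y^2 + y - 6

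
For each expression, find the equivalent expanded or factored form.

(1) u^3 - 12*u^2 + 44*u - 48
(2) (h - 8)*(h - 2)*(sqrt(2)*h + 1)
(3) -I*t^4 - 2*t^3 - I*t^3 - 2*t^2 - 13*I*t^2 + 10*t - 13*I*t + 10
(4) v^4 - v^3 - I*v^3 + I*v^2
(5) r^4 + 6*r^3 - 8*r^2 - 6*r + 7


(1) = (u - 6)*(u - 4)*(u - 2)
(2) = sqrt(2)*h^3 - 10*sqrt(2)*h^2 + h^2 - 10*h + 16*sqrt(2)*h + 16
(3) = (t - 5*I)*(t + I)*(t + 2*I)*(-I*t - I)
(4) = v^2*(v - 1)*(v - I)
(5) = (r - 1)^2*(r + 1)*(r + 7)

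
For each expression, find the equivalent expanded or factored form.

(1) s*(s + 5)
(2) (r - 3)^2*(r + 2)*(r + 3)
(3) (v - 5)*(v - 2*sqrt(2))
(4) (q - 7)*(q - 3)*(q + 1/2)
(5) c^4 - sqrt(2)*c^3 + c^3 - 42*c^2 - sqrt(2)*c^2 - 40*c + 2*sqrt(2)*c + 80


(1) = s^2 + 5*s
(2) = r^4 - r^3 - 15*r^2 + 9*r + 54
(3) = v^2 - 5*v - 2*sqrt(2)*v + 10*sqrt(2)
(4) = q^3 - 19*q^2/2 + 16*q + 21/2
(5) = (c - 1)*(c + 2)*(c - 5*sqrt(2))*(c + 4*sqrt(2))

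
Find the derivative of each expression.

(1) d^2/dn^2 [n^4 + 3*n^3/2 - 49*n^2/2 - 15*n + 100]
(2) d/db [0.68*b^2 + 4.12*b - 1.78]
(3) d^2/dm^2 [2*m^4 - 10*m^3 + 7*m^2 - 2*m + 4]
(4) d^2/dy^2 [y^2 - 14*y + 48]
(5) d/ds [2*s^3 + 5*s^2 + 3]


(1) = 12*n^2 + 9*n - 49
(2) = 1.36*b + 4.12
(3) = 24*m^2 - 60*m + 14
(4) = 2
(5) = 2*s*(3*s + 5)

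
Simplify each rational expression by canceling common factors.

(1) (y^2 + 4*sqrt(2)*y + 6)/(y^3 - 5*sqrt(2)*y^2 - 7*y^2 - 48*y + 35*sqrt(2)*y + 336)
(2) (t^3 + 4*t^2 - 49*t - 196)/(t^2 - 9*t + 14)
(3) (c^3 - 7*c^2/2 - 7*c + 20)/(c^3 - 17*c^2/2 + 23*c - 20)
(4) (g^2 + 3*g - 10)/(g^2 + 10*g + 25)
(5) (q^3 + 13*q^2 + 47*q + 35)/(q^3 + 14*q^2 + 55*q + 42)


(1) = (y + sqrt(2))/(y^2 + y*(-8*sqrt(2) - 7) + 56*sqrt(2))
(2) = (t^2 + 11*t + 28)/(t - 2)
(3) = (2*c + 5)/(2*c - 5)
(4) = (g - 2)/(g + 5)
(5) = (q + 5)/(q + 6)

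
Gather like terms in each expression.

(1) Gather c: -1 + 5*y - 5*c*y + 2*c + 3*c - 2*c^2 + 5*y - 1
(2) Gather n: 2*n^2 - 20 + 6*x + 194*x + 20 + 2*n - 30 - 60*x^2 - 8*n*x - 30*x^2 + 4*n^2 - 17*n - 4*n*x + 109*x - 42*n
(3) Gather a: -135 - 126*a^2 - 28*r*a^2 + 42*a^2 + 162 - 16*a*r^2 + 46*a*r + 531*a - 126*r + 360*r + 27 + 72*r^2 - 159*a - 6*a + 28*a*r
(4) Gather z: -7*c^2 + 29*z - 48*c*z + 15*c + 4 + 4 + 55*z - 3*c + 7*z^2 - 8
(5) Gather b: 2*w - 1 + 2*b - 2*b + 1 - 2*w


(1) = -2*c^2 + c*(5 - 5*y) + 10*y - 2
(2) = 6*n^2 + n*(-12*x - 57) - 90*x^2 + 309*x - 30
(3) = a^2*(-28*r - 84) + a*(-16*r^2 + 74*r + 366) + 72*r^2 + 234*r + 54
(4) = -7*c^2 + 12*c + 7*z^2 + z*(84 - 48*c)
(5) = 0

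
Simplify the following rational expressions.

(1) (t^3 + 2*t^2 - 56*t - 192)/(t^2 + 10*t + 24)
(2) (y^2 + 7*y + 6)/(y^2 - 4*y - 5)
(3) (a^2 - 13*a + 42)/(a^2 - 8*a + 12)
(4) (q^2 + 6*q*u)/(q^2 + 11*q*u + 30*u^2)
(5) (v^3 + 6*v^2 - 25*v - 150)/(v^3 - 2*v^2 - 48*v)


(1) = t - 8
(2) = (y + 6)/(y - 5)
(3) = (a - 7)/(a - 2)
(4) = q/(q + 5*u)
(5) = (v^2 - 25)/(v^2 - 8*v)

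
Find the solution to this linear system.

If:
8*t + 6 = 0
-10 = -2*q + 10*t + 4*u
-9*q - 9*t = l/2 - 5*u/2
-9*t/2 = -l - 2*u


Then:
l = -693/232
q = 25/29
t = -3/4
u = -45/232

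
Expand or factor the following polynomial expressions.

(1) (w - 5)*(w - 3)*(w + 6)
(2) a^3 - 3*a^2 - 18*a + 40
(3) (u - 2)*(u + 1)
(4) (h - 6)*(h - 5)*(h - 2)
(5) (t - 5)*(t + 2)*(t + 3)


(1) = w^3 - 2*w^2 - 33*w + 90
(2) = (a - 5)*(a - 2)*(a + 4)
(3) = u^2 - u - 2
(4) = h^3 - 13*h^2 + 52*h - 60
(5) = t^3 - 19*t - 30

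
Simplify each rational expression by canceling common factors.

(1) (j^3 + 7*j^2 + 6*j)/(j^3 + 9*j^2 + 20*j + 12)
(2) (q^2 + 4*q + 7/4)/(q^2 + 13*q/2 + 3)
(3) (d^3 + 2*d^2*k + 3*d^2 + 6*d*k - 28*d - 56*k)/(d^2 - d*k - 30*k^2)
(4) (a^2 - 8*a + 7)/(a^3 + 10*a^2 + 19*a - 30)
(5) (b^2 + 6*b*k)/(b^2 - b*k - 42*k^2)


(1) = j/(j + 2)
(2) = (2*q + 7)/(2*q + 12)
(3) = (d^3 + 2*d^2*k + 3*d^2 + 6*d*k - 28*d - 56*k)/(d^2 - d*k - 30*k^2)
(4) = (a - 7)/(a^2 + 11*a + 30)
(5) = b/(b - 7*k)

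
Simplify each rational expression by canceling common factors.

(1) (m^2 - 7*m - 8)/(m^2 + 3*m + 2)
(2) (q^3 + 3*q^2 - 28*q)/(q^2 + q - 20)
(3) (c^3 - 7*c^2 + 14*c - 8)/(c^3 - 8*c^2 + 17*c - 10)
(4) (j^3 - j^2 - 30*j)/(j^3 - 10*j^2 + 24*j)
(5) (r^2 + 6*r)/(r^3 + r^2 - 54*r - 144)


(1) = (m - 8)/(m + 2)
(2) = (q^2 + 7*q)/(q + 5)
(3) = (c - 4)/(c - 5)
(4) = (j + 5)/(j - 4)
(5) = r/(r^2 - 5*r - 24)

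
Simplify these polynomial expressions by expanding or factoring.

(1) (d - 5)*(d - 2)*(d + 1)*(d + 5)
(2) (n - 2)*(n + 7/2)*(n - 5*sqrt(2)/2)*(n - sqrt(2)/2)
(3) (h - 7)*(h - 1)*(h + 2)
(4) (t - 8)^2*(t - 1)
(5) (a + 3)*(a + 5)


(1) = d^4 - d^3 - 27*d^2 + 25*d + 50
(2) = n^4 - 3*sqrt(2)*n^3 + 3*n^3/2 - 9*sqrt(2)*n^2/2 - 9*n^2/2 + 15*n/4 + 21*sqrt(2)*n - 35/2
(3) = h^3 - 6*h^2 - 9*h + 14
(4) = t^3 - 17*t^2 + 80*t - 64
(5) = a^2 + 8*a + 15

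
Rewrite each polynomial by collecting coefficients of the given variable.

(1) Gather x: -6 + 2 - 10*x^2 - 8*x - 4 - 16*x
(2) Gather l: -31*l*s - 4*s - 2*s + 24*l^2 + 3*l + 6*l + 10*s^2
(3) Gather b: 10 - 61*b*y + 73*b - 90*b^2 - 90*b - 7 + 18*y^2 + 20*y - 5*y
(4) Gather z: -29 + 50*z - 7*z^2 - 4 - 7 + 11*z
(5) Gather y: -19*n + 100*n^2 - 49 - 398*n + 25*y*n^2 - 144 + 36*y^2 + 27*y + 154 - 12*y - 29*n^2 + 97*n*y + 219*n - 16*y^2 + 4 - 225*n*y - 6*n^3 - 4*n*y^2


(1) = -10*x^2 - 24*x - 8
(2) = 24*l^2 + l*(9 - 31*s) + 10*s^2 - 6*s
(3) = -90*b^2 + b*(-61*y - 17) + 18*y^2 + 15*y + 3
(4) = -7*z^2 + 61*z - 40
(5) = -6*n^3 + 71*n^2 - 198*n + y^2*(20 - 4*n) + y*(25*n^2 - 128*n + 15) - 35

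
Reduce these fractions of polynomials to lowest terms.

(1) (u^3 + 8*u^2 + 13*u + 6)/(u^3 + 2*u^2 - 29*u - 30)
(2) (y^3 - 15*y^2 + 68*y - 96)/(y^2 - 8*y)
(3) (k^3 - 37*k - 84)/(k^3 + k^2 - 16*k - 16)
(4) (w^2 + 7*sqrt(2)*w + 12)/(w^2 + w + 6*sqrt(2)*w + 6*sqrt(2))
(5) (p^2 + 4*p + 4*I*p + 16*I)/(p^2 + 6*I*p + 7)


(1) = (u + 1)/(u - 5)
(2) = (y^2 - 7*y + 12)/y
(3) = (k^2 - 4*k - 21)/(k^2 - 3*k - 4)
(4) = (w + sqrt(2))/(w + 1)
(5) = (p^2 + p*(4 + 4*I) + 16*I)/(p^2 + 6*I*p + 7)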